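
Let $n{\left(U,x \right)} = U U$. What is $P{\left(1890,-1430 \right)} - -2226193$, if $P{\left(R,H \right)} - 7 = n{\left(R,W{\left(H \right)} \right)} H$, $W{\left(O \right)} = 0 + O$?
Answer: $-5105876800$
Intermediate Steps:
$W{\left(O \right)} = O$
$n{\left(U,x \right)} = U^{2}$
$P{\left(R,H \right)} = 7 + H R^{2}$ ($P{\left(R,H \right)} = 7 + R^{2} H = 7 + H R^{2}$)
$P{\left(1890,-1430 \right)} - -2226193 = \left(7 - 1430 \cdot 1890^{2}\right) - -2226193 = \left(7 - 5108103000\right) + 2226193 = -5108102993 + 2226193 = -5105876800$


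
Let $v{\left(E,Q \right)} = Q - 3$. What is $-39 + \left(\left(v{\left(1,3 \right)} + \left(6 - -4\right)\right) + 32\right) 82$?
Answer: $3405$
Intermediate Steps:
$v{\left(E,Q \right)} = -3 + Q$ ($v{\left(E,Q \right)} = Q - 3 = -3 + Q$)
$-39 + \left(\left(v{\left(1,3 \right)} + \left(6 - -4\right)\right) + 32\right) 82 = -39 + \left(\left(\left(-3 + 3\right) + \left(6 - -4\right)\right) + 32\right) 82 = -39 + \left(\left(0 + \left(6 + 4\right)\right) + 32\right) 82 = -39 + \left(\left(0 + 10\right) + 32\right) 82 = -39 + \left(10 + 32\right) 82 = -39 + 42 \cdot 82 = -39 + 3444 = 3405$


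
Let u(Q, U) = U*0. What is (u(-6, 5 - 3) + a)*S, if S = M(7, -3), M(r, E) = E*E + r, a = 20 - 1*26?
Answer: -96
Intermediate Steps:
a = -6 (a = 20 - 26 = -6)
M(r, E) = r + E² (M(r, E) = E² + r = r + E²)
S = 16 (S = 7 + (-3)² = 7 + 9 = 16)
u(Q, U) = 0
(u(-6, 5 - 3) + a)*S = (0 - 6)*16 = -6*16 = -96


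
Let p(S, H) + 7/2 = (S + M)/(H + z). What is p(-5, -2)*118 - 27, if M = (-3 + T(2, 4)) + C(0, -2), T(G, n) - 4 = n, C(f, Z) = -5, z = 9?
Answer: -3670/7 ≈ -524.29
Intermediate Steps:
T(G, n) = 4 + n
M = 0 (M = (-3 + (4 + 4)) - 5 = (-3 + 8) - 5 = 5 - 5 = 0)
p(S, H) = -7/2 + S/(9 + H) (p(S, H) = -7/2 + (S + 0)/(H + 9) = -7/2 + S/(9 + H))
p(-5, -2)*118 - 27 = ((-63 - 7*(-2) + 2*(-5))/(2*(9 - 2)))*118 - 27 = ((½)*(-63 + 14 - 10)/7)*118 - 27 = ((½)*(⅐)*(-59))*118 - 27 = -59/14*118 - 27 = -3481/7 - 27 = -3670/7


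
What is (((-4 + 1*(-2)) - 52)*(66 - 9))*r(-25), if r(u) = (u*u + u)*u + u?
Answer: 49672650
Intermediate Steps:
r(u) = u + u*(u + u²) (r(u) = (u² + u)*u + u = (u + u²)*u + u = u*(u + u²) + u = u + u*(u + u²))
(((-4 + 1*(-2)) - 52)*(66 - 9))*r(-25) = (((-4 + 1*(-2)) - 52)*(66 - 9))*(-25*(1 - 25 + (-25)²)) = (((-4 - 2) - 52)*57)*(-25*(1 - 25 + 625)) = ((-6 - 52)*57)*(-25*601) = -58*57*(-15025) = -3306*(-15025) = 49672650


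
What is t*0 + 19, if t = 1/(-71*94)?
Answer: 19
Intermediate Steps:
t = -1/6674 (t = -1/71*1/94 = -1/6674 ≈ -0.00014984)
t*0 + 19 = -1/6674*0 + 19 = 0 + 19 = 19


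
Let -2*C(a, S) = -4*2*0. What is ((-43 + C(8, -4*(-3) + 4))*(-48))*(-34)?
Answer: -70176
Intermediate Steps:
C(a, S) = 0 (C(a, S) = -(-4*2)*0/2 = -(-4)*0 = -½*0 = 0)
((-43 + C(8, -4*(-3) + 4))*(-48))*(-34) = ((-43 + 0)*(-48))*(-34) = -43*(-48)*(-34) = 2064*(-34) = -70176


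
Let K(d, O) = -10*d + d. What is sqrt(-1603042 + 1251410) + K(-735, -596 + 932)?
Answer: 6615 + 4*I*sqrt(21977) ≈ 6615.0 + 592.99*I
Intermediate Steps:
K(d, O) = -9*d
sqrt(-1603042 + 1251410) + K(-735, -596 + 932) = sqrt(-1603042 + 1251410) - 9*(-735) = sqrt(-351632) + 6615 = 4*I*sqrt(21977) + 6615 = 6615 + 4*I*sqrt(21977)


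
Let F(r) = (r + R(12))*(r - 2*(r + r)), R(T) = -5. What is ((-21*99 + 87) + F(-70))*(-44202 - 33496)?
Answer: 1378517916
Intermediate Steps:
F(r) = -3*r*(-5 + r) (F(r) = (r - 5)*(r - 2*(r + r)) = (-5 + r)*(r - 4*r) = (-5 + r)*(-3*r) = -3*r*(-5 + r))
((-21*99 + 87) + F(-70))*(-44202 - 33496) = ((-21*99 + 87) + 3*(-70)*(5 - 1*(-70)))*(-44202 - 33496) = ((-2079 + 87) + 3*(-70)*(5 + 70))*(-77698) = (-1992 + 3*(-70)*75)*(-77698) = (-1992 - 15750)*(-77698) = -17742*(-77698) = 1378517916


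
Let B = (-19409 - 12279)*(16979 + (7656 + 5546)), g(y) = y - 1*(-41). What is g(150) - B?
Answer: 956375719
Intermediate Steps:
g(y) = 41 + y (g(y) = y + 41 = 41 + y)
B = -956375528 (B = -31688*(16979 + 13202) = -31688*30181 = -956375528)
g(150) - B = (41 + 150) - 1*(-956375528) = 191 + 956375528 = 956375719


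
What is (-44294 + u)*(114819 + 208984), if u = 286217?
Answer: 78335393169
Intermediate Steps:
(-44294 + u)*(114819 + 208984) = (-44294 + 286217)*(114819 + 208984) = 241923*323803 = 78335393169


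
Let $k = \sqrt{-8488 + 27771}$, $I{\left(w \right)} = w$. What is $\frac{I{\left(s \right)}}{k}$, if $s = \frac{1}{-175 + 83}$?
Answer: $- \frac{\sqrt{19283}}{1774036} \approx -7.8275 \cdot 10^{-5}$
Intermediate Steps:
$s = - \frac{1}{92}$ ($s = \frac{1}{-92} = - \frac{1}{92} \approx -0.01087$)
$k = \sqrt{19283} \approx 138.86$
$\frac{I{\left(s \right)}}{k} = - \frac{1}{92 \sqrt{19283}} = - \frac{\frac{1}{19283} \sqrt{19283}}{92} = - \frac{\sqrt{19283}}{1774036}$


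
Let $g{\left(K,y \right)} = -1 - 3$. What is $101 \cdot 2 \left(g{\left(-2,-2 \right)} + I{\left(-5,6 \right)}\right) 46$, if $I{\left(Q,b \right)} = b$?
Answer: $18584$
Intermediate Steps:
$g{\left(K,y \right)} = -4$ ($g{\left(K,y \right)} = -1 - 3 = -4$)
$101 \cdot 2 \left(g{\left(-2,-2 \right)} + I{\left(-5,6 \right)}\right) 46 = 101 \cdot 2 \left(-4 + 6\right) 46 = 101 \cdot 2 \cdot 2 \cdot 46 = 101 \cdot 4 \cdot 46 = 404 \cdot 46 = 18584$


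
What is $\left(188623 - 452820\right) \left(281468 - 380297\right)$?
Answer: $26110325313$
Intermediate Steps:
$\left(188623 - 452820\right) \left(281468 - 380297\right) = \left(-264197\right) \left(-98829\right) = 26110325313$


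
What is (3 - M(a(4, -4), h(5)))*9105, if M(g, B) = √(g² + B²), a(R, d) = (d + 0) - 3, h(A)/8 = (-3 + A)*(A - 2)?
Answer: 27315 - 9105*√2353 ≈ -4.1435e+5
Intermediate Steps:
h(A) = 8*(-3 + A)*(-2 + A) (h(A) = 8*((-3 + A)*(A - 2)) = 8*((-3 + A)*(-2 + A)) = 8*(-3 + A)*(-2 + A))
a(R, d) = -3 + d (a(R, d) = d - 3 = -3 + d)
M(g, B) = √(B² + g²)
(3 - M(a(4, -4), h(5)))*9105 = (3 - √((48 - 40*5 + 8*5²)² + (-3 - 4)²))*9105 = (3 - √((48 - 200 + 8*25)² + (-7)²))*9105 = (3 - √((48 - 200 + 200)² + 49))*9105 = (3 - √(48² + 49))*9105 = (3 - √(2304 + 49))*9105 = (3 - √2353)*9105 = 27315 - 9105*√2353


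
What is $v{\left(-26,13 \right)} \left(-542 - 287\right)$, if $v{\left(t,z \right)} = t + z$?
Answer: $10777$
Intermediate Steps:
$v{\left(-26,13 \right)} \left(-542 - 287\right) = \left(-26 + 13\right) \left(-542 - 287\right) = \left(-13\right) \left(-829\right) = 10777$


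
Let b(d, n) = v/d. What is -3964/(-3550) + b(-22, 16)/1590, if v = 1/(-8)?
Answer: 110928931/99343200 ≈ 1.1166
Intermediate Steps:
v = -⅛ ≈ -0.12500
b(d, n) = -1/(8*d)
-3964/(-3550) + b(-22, 16)/1590 = -3964/(-3550) - ⅛/(-22)/1590 = -3964*(-1/3550) - ⅛*(-1/22)*(1/1590) = 1982/1775 + (1/176)*(1/1590) = 1982/1775 + 1/279840 = 110928931/99343200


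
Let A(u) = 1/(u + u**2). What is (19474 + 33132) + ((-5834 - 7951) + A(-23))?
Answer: 19643427/506 ≈ 38821.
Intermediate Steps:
(19474 + 33132) + ((-5834 - 7951) + A(-23)) = (19474 + 33132) + ((-5834 - 7951) + 1/((-23)*(1 - 23))) = 52606 + (-13785 - 1/23/(-22)) = 52606 + (-13785 - 1/23*(-1/22)) = 52606 + (-13785 + 1/506) = 52606 - 6975209/506 = 19643427/506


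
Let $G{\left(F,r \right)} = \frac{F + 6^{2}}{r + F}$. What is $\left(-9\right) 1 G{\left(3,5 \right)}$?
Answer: $- \frac{351}{8} \approx -43.875$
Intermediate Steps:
$G{\left(F,r \right)} = \frac{36 + F}{F + r}$ ($G{\left(F,r \right)} = \frac{F + 36}{F + r} = \frac{36 + F}{F + r}$)
$\left(-9\right) 1 G{\left(3,5 \right)} = \left(-9\right) 1 \frac{36 + 3}{3 + 5} = - 9 \cdot \frac{1}{8} \cdot 39 = \left(-9\right) \frac{39}{8} = - \frac{351}{8}$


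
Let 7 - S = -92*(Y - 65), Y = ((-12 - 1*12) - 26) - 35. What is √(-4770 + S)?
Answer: I*√18563 ≈ 136.25*I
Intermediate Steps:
Y = -85 (Y = ((-12 - 12) - 26) - 35 = (-24 - 26) - 35 = -50 - 35 = -85)
S = -13793 (S = 7 - (-92)*(-85 - 65) = 7 - (-92)*(-150) = 7 - 1*13800 = 7 - 13800 = -13793)
√(-4770 + S) = √(-4770 - 13793) = √(-18563) = I*√18563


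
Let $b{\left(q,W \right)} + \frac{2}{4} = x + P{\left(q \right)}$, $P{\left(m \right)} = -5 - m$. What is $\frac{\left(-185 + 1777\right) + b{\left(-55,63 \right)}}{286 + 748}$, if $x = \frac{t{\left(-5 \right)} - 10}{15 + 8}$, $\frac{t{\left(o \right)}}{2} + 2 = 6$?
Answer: $\frac{75505}{47564} \approx 1.5874$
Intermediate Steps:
$t{\left(o \right)} = 8$ ($t{\left(o \right)} = -4 + 2 \cdot 6 = -4 + 12 = 8$)
$x = - \frac{2}{23}$ ($x = \frac{8 - 10}{15 + 8} = - \frac{2}{23} \approx -0.086957$)
$b{\left(q,W \right)} = - \frac{257}{46} - q$ ($b{\left(q,W \right)} = - \frac{1}{2} - \left(\frac{117}{23} + q\right) = - \frac{257}{46} - q$)
$\frac{\left(-185 + 1777\right) + b{\left(-55,63 \right)}}{286 + 748} = \frac{\left(-185 + 1777\right) - - \frac{2273}{46}}{286 + 748} = \frac{1592 + \left(- \frac{257}{46} + 55\right)}{1034} = \left(1592 + \frac{2273}{46}\right) \frac{1}{1034} = \frac{75505}{46} \cdot \frac{1}{1034} = \frac{75505}{47564}$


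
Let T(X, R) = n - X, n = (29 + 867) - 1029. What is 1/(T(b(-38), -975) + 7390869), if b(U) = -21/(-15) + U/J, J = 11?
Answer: 55/406490593 ≈ 1.3530e-7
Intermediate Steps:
n = -133 (n = 896 - 1029 = -133)
b(U) = 7/5 + U/11 (b(U) = -21/(-15) + U/11 = -21*(-1/15) + U*(1/11) = 7/5 + U/11)
T(X, R) = -133 - X
1/(T(b(-38), -975) + 7390869) = 1/((-133 - (7/5 + (1/11)*(-38))) + 7390869) = 1/((-133 - (7/5 - 38/11)) + 7390869) = 1/((-133 - 1*(-113/55)) + 7390869) = 1/((-133 + 113/55) + 7390869) = 1/(-7202/55 + 7390869) = 1/(406490593/55) = 55/406490593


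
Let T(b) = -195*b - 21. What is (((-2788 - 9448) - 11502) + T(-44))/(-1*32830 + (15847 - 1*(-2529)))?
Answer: 15179/14454 ≈ 1.0502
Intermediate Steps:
T(b) = -21 - 195*b
(((-2788 - 9448) - 11502) + T(-44))/(-1*32830 + (15847 - 1*(-2529))) = (((-2788 - 9448) - 11502) + (-21 - 195*(-44)))/(-1*32830 + (15847 - 1*(-2529))) = ((-12236 - 11502) + (-21 + 8580))/(-32830 + (15847 + 2529)) = (-23738 + 8559)/(-32830 + 18376) = -15179/(-14454) = -15179*(-1/14454) = 15179/14454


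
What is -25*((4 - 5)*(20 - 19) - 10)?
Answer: 275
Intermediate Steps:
-25*((4 - 5)*(20 - 19) - 10) = -25*(-1*1 - 10) = -25*(-1 - 10) = -25*(-11) = 275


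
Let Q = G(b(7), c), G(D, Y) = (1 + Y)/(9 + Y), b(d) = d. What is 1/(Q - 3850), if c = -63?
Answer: -27/103919 ≈ -0.00025982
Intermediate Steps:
G(D, Y) = (1 + Y)/(9 + Y)
Q = 31/27 (Q = (1 - 63)/(9 - 63) = -62/(-54) = -1/54*(-62) = 31/27 ≈ 1.1481)
1/(Q - 3850) = 1/(31/27 - 3850) = 1/(-103919/27) = -27/103919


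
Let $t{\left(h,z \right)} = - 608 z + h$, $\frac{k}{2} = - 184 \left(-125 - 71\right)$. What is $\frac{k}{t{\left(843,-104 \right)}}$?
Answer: $\frac{72128}{64075} \approx 1.1257$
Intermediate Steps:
$k = 72128$ ($k = 2 \left(- 184 \left(-125 - 71\right)\right) = 2 \left(\left(-184\right) \left(-196\right)\right) = 2 \cdot 36064 = 72128$)
$t{\left(h,z \right)} = h - 608 z$
$\frac{k}{t{\left(843,-104 \right)}} = \frac{72128}{843 - -63232} = \frac{72128}{843 + 63232} = \frac{72128}{64075}$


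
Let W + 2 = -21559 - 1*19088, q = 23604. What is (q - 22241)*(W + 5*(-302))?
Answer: -57462717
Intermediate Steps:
W = -40649 (W = -2 + (-21559 - 1*19088) = -2 + (-21559 - 19088) = -2 - 40647 = -40649)
(q - 22241)*(W + 5*(-302)) = (23604 - 22241)*(-40649 + 5*(-302)) = 1363*(-40649 - 1510) = 1363*(-42159) = -57462717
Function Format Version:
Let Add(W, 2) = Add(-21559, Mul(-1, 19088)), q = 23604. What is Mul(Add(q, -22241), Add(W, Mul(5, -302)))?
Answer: -57462717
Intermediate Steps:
W = -40649 (W = Add(-2, Add(-21559, Mul(-1, 19088))) = Add(-2, Add(-21559, -19088)) = Add(-2, -40647) = -40649)
Mul(Add(q, -22241), Add(W, Mul(5, -302))) = Mul(Add(23604, -22241), Add(-40649, Mul(5, -302))) = Mul(1363, Add(-40649, -1510)) = Mul(1363, -42159) = -57462717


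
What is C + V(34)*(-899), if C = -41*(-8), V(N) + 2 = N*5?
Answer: -150704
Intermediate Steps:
V(N) = -2 + 5*N (V(N) = -2 + N*5 = -2 + 5*N)
C = 328
C + V(34)*(-899) = 328 + (-2 + 5*34)*(-899) = 328 + (-2 + 170)*(-899) = 328 + 168*(-899) = 328 - 151032 = -150704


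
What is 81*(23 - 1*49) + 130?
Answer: -1976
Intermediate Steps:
81*(23 - 1*49) + 130 = 81*(23 - 49) + 130 = 81*(-26) + 130 = -2106 + 130 = -1976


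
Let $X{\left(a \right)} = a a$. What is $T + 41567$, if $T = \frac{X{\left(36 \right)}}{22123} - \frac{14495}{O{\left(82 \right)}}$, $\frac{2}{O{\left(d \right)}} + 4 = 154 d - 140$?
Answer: $- \frac{2000720560133}{22123} \approx -9.0436 \cdot 10^{7}$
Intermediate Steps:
$X{\left(a \right)} = a^{2}$
$O{\left(d \right)} = \frac{2}{-144 + 154 d}$ ($O{\left(d \right)} = \frac{2}{-4 + \left(154 d - 140\right)} = \frac{2}{-4 + \left(-140 + 154 d\right)} = \frac{2}{-144 + 154 d}$)
$T = - \frac{2001640146874}{22123}$ ($T = \frac{36^{2}}{22123} - \frac{14495}{\frac{1}{-72 + 77 \cdot 82}} = 1296 \cdot \frac{1}{22123} - \frac{14495}{\frac{1}{-72 + 6314}} = \frac{1296}{22123} - \frac{14495}{\frac{1}{6242}} = \frac{1296}{22123} - 14495 \frac{1}{\frac{1}{6242}} = \frac{1296}{22123} - 90477790 = - \frac{2001640146874}{22123} \approx -9.0478 \cdot 10^{7}$)
$T + 41567 = - \frac{2001640146874}{22123} + 41567 = - \frac{2000720560133}{22123}$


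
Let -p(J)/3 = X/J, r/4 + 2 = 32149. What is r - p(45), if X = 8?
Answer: 1928828/15 ≈ 1.2859e+5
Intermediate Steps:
r = 128588 (r = -8 + 4*32149 = -8 + 128596 = 128588)
p(J) = -24/J
r - p(45) = 128588 - (-24)/45 = 128588 - 1*(-8/15) = 128588 + 8/15 = 1928828/15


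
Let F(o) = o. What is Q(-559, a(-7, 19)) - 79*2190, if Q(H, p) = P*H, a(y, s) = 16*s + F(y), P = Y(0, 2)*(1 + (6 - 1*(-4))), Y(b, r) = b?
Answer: -173010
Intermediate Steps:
P = 0 (P = 0*(1 + (6 - 1*(-4))) = 0*(1 + (6 + 4)) = 0*(1 + 10) = 0*11 = 0)
a(y, s) = y + 16*s (a(y, s) = 16*s + y = y + 16*s)
Q(H, p) = 0 (Q(H, p) = 0*H = 0)
Q(-559, a(-7, 19)) - 79*2190 = 0 - 79*2190 = 0 - 1*173010 = 0 - 173010 = -173010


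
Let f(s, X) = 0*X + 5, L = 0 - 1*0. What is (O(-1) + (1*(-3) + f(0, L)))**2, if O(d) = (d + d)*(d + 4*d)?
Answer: 144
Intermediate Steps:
L = 0 (L = 0 + 0 = 0)
f(s, X) = 5 (f(s, X) = 0 + 5 = 5)
O(d) = 10*d**2 (O(d) = (2*d)*(5*d) = 10*d**2)
(O(-1) + (1*(-3) + f(0, L)))**2 = (10*(-1)**2 + (1*(-3) + 5))**2 = (10*1 + (-3 + 5))**2 = (10 + 2)**2 = 12**2 = 144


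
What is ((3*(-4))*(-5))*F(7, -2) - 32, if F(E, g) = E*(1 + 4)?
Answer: 2068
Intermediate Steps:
F(E, g) = 5*E (F(E, g) = E*5 = 5*E)
((3*(-4))*(-5))*F(7, -2) - 32 = ((3*(-4))*(-5))*(5*7) - 32 = -12*(-5)*35 - 32 = 60*35 - 32 = 2100 - 32 = 2068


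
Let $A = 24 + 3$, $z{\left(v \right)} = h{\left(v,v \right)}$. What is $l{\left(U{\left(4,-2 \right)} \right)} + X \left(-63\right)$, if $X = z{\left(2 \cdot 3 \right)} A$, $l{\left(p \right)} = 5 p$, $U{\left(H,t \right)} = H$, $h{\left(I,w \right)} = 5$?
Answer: $-8485$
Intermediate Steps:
$z{\left(v \right)} = 5$
$A = 27$
$X = 135$ ($X = 5 \cdot 27 = 135$)
$l{\left(U{\left(4,-2 \right)} \right)} + X \left(-63\right) = 5 \cdot 4 + 135 \left(-63\right) = 20 - 8505 = -8485$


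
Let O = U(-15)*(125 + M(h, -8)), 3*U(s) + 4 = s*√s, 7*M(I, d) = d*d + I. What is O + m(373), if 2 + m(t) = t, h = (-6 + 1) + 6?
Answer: 4031/21 - 4700*I*√15/7 ≈ 191.95 - 2600.4*I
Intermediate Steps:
h = 1 (h = -5 + 6 = 1)
M(I, d) = I/7 + d²/7 (M(I, d) = (d*d + I)/7 = (d² + I)/7 = (I + d²)/7 = I/7 + d²/7)
U(s) = -4/3 + s^(3/2)/3 (U(s) = -4/3 + (s*√s)/3 = -4/3 + s^(3/2)/3)
m(t) = -2 + t
O = -3760/21 - 4700*I*√15/7 (O = (-4/3 + (-15)^(3/2)/3)*(125 + ((⅐)*1 + (⅐)*(-8)²)) = (-4/3 + (-15*I*√15)/3)*(125 + (⅐ + (⅐)*64)) = (-4/3 - 5*I*√15)*(125 + (⅐ + 64/7)) = (-4/3 - 5*I*√15)*(125 + 65/7) = (-4/3 - 5*I*√15)*(940/7) = -3760/21 - 4700*I*√15/7 ≈ -179.05 - 2600.4*I)
O + m(373) = (-3760/21 - 4700*I*√15/7) + (-2 + 373) = (-3760/21 - 4700*I*√15/7) + 371 = 4031/21 - 4700*I*√15/7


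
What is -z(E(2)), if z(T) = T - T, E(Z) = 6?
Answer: 0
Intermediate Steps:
z(T) = 0
-z(E(2)) = -1*0 = 0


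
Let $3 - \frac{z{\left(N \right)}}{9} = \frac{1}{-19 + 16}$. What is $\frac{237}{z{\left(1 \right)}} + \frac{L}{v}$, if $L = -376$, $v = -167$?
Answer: $\frac{16953}{1670} \approx 10.151$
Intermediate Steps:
$z{\left(N \right)} = 30$ ($z{\left(N \right)} = 27 - \frac{9}{-19 + 16} = 27 - \frac{9}{-3} = 27 - -3 = 27 + 3 = 30$)
$\frac{237}{z{\left(1 \right)}} + \frac{L}{v} = \frac{237}{30} - \frac{376}{-167} = 237 \cdot \frac{1}{30} - - \frac{376}{167} = \frac{79}{10} + \frac{376}{167} = \frac{16953}{1670}$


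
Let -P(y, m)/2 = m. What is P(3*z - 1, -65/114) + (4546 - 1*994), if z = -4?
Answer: 202529/57 ≈ 3553.1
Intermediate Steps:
P(y, m) = -2*m
P(3*z - 1, -65/114) + (4546 - 1*994) = -(-130)/114 + (4546 - 1*994) = -(-130)/114 + (4546 - 994) = -2*(-65/114) + 3552 = 65/57 + 3552 = 202529/57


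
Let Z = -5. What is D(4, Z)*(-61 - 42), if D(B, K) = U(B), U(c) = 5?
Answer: -515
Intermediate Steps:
D(B, K) = 5
D(4, Z)*(-61 - 42) = 5*(-61 - 42) = 5*(-103) = -515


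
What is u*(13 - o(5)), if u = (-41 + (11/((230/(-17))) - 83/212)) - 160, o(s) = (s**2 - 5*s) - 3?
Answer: -19718988/6095 ≈ -3235.3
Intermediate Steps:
o(s) = -3 + s**2 - 5*s
u = -4929747/24380 (u = (-41 + (11/((230*(-1/17))) - 83*1/212)) - 160 = (-41 + (11/(-230/17) - 83/212)) - 160 = (-41 + (11*(-17/230) - 83/212)) - 160 = (-41 + (-187/230 - 83/212)) - 160 = (-41 - 29367/24380) - 160 = -1028947/24380 - 160 = -4929747/24380 ≈ -202.20)
u*(13 - o(5)) = -4929747*(13 - (-3 + 5**2 - 5*5))/24380 = -4929747*(13 - (-3 + 25 - 25))/24380 = -4929747*(13 - 1*(-3))/24380 = -4929747*(13 + 3)/24380 = -4929747/24380*16 = -19718988/6095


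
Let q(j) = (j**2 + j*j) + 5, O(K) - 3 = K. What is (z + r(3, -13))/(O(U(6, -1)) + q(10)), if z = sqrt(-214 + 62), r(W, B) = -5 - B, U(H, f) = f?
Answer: 8/207 + 2*I*sqrt(38)/207 ≈ 0.038647 + 0.05956*I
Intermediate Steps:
O(K) = 3 + K
z = 2*I*sqrt(38) (z = sqrt(-152) = 2*I*sqrt(38) ≈ 12.329*I)
q(j) = 5 + 2*j**2 (q(j) = (j**2 + j**2) + 5 = 2*j**2 + 5 = 5 + 2*j**2)
(z + r(3, -13))/(O(U(6, -1)) + q(10)) = (2*I*sqrt(38) + (-5 - 1*(-13)))/((3 - 1) + (5 + 2*10**2)) = (2*I*sqrt(38) + (-5 + 13))/(2 + (5 + 2*100)) = (2*I*sqrt(38) + 8)/(2 + (5 + 200)) = (8 + 2*I*sqrt(38))/(2 + 205) = (8 + 2*I*sqrt(38))/207 = (8 + 2*I*sqrt(38))*(1/207) = 8/207 + 2*I*sqrt(38)/207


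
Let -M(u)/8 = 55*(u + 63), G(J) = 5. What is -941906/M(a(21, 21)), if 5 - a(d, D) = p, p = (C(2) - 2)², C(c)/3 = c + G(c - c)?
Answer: -470953/64460 ≈ -7.3061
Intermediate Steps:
C(c) = 15 + 3*c (C(c) = 3*(c + 5) = 3*(5 + c) = 15 + 3*c)
p = 361 (p = ((15 + 3*2) - 2)² = ((15 + 6) - 2)² = (21 - 2)² = 19² = 361)
a(d, D) = -356 (a(d, D) = 5 - 1*361 = 5 - 361 = -356)
M(u) = -27720 - 440*u (M(u) = -440*(u + 63) = -440*(63 + u) = -8*(3465 + 55*u) = -27720 - 440*u)
-941906/M(a(21, 21)) = -941906/(-27720 - 440*(-356)) = -941906/(-27720 + 156640) = -941906/128920 = -941906*1/128920 = -470953/64460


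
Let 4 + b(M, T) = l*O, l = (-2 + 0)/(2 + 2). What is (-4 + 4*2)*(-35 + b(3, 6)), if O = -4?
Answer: -148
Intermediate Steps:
l = -½ (l = -2/4 = -2*¼ = -½ ≈ -0.50000)
b(M, T) = -2 (b(M, T) = -4 - ½*(-4) = -4 + 2 = -2)
(-4 + 4*2)*(-35 + b(3, 6)) = (-4 + 4*2)*(-35 - 2) = (-4 + 8)*(-37) = 4*(-37) = -148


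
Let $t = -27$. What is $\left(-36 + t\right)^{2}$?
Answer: $3969$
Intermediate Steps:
$\left(-36 + t\right)^{2} = \left(-36 - 27\right)^{2} = \left(-63\right)^{2} = 3969$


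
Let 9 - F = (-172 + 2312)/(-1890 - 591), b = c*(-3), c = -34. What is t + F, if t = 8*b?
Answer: 2048965/2481 ≈ 825.86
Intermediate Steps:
b = 102 (b = -34*(-3) = 102)
t = 816 (t = 8*102 = 816)
F = 24469/2481 (F = 9 - (-172 + 2312)/(-1890 - 591) = 9 - 2140/(-2481) = 9 - 2140*(-1)/2481 = 9 - 1*(-2140/2481) = 9 + 2140/2481 = 24469/2481 ≈ 9.8625)
t + F = 816 + 24469/2481 = 2048965/2481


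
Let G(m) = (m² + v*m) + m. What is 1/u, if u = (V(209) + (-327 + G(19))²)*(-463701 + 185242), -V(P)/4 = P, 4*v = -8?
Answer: 1/170138449 ≈ 5.8776e-9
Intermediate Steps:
v = -2 (v = (¼)*(-8) = -2)
V(P) = -4*P
G(m) = m² - m (G(m) = (m² - 2*m) + m = m² - m)
u = 170138449 (u = (-4*209 + (-327 + 19*(-1 + 19))²)*(-463701 + 185242) = (-836 + (-327 + 19*18)²)*(-278459) = (-836 + (-327 + 342)²)*(-278459) = (-836 + 15²)*(-278459) = (-836 + 225)*(-278459) = -611*(-278459) = 170138449)
1/u = 1/170138449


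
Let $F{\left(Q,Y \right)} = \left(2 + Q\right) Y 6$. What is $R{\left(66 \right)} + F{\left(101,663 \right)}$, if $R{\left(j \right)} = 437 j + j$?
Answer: $438642$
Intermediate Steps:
$R{\left(j \right)} = 438 j$
$F{\left(Q,Y \right)} = 6 Y \left(2 + Q\right)$ ($F{\left(Q,Y \right)} = \left(2 + Q\right) 6 Y = 6 Y \left(2 + Q\right)$)
$R{\left(66 \right)} + F{\left(101,663 \right)} = 438 \cdot 66 + 6 \cdot 663 \left(2 + 101\right) = 28908 + 6 \cdot 663 \cdot 103 = 28908 + 409734 = 438642$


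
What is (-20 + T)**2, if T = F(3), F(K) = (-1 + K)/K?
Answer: 3364/9 ≈ 373.78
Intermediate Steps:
F(K) = (-1 + K)/K
T = 2/3 (T = (-1 + 3)/3 = (1/3)*2 = 2/3 ≈ 0.66667)
(-20 + T)**2 = (-20 + 2/3)**2 = (-58/3)**2 = 3364/9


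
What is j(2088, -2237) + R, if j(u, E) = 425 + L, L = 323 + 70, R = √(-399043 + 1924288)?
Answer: 818 + √1525245 ≈ 2053.0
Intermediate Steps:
R = √1525245 ≈ 1235.0
L = 393
j(u, E) = 818 (j(u, E) = 425 + 393 = 818)
j(2088, -2237) + R = 818 + √1525245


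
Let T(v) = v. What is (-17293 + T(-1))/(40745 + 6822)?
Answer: -17294/47567 ≈ -0.36357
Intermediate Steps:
(-17293 + T(-1))/(40745 + 6822) = (-17293 - 1)/(40745 + 6822) = -17294/47567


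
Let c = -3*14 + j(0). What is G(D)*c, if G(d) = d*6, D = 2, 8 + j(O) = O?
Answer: -600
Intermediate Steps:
j(O) = -8 + O
G(d) = 6*d
c = -50 (c = -3*14 + (-8 + 0) = -42 - 8 = -50)
G(D)*c = (6*2)*(-50) = 12*(-50) = -600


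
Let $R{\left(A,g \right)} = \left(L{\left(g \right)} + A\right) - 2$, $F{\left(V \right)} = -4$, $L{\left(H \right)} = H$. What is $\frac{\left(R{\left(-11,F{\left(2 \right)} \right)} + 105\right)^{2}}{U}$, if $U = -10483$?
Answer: $- \frac{704}{953} \approx -0.73872$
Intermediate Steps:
$R{\left(A,g \right)} = -2 + A + g$ ($R{\left(A,g \right)} = \left(g + A\right) - 2 = \left(A + g\right) - 2 = -2 + A + g$)
$\frac{\left(R{\left(-11,F{\left(2 \right)} \right)} + 105\right)^{2}}{U} = \frac{\left(\left(-2 - 11 - 4\right) + 105\right)^{2}}{-10483} = \left(-17 + 105\right)^{2} \left(- \frac{1}{10483}\right) = 88^{2} \left(- \frac{1}{10483}\right) = 7744 \left(- \frac{1}{10483}\right) = - \frac{704}{953}$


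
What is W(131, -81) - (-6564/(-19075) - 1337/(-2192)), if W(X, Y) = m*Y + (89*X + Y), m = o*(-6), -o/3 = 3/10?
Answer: 465775331877/41812400 ≈ 11140.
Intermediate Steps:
o = -9/10 ≈ -0.90000
m = 27/5 (m = -9/10*(-6) = 27/5 ≈ 5.4000)
W(X, Y) = 89*X + 32*Y/5 (W(X, Y) = 27*Y/5 + (89*X + Y) = 27*Y/5 + (Y + 89*X) = 89*X + 32*Y/5)
W(131, -81) - (-6564/(-19075) - 1337/(-2192)) = (89*131 + (32/5)*(-81)) - (-6564/(-19075) - 1337/(-2192)) = (11659 - 2592/5) - (-6564*(-1/19075) - 1337*(-1/2192)) = 55703/5 - (6564/19075 + 1337/2192) = 55703/5 - 1*39891563/41812400 = 55703/5 - 39891563/41812400 = 465775331877/41812400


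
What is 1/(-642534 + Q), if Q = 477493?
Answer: -1/165041 ≈ -6.0591e-6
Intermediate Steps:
1/(-642534 + Q) = 1/(-642534 + 477493) = 1/(-165041) = -1/165041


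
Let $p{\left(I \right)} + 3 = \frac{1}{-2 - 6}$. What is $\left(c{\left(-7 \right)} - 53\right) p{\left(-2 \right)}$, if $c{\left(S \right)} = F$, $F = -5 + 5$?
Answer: $\frac{1325}{8} \approx 165.63$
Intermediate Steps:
$F = 0$
$c{\left(S \right)} = 0$
$p{\left(I \right)} = - \frac{25}{8}$ ($p{\left(I \right)} = -3 + \frac{1}{-2 - 6} = -3 + \frac{1}{-8} = -3 - \frac{1}{8} = - \frac{25}{8}$)
$\left(c{\left(-7 \right)} - 53\right) p{\left(-2 \right)} = \left(0 - 53\right) \left(- \frac{25}{8}\right) = \left(-53\right) \left(- \frac{25}{8}\right) = \frac{1325}{8}$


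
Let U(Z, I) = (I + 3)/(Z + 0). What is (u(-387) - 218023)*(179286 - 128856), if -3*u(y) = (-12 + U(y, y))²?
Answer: -183000024753490/16641 ≈ -1.0997e+10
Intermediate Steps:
U(Z, I) = (3 + I)/Z
u(y) = -(-12 + (3 + y)/y)²/3
(u(-387) - 218023)*(179286 - 128856) = (-⅓*(-3 + 11*(-387))²/(-387)² - 218023)*(179286 - 128856) = (-⅓*1/149769*(-3 - 4257)² - 218023)*50430 = (-⅓*1/149769*(-4260)² - 218023)*50430 = (-⅓*1/149769*18147600 - 218023)*50430 = (-2016400/49923 - 218023)*50430 = -10886378629/49923*50430 = -183000024753490/16641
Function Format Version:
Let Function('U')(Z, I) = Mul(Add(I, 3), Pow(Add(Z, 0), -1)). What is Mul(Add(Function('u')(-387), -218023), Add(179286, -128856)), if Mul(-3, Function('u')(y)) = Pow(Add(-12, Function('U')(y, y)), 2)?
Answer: Rational(-183000024753490, 16641) ≈ -1.0997e+10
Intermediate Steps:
Function('U')(Z, I) = Mul(Pow(Z, -1), Add(3, I)) (Function('U')(Z, I) = Mul(Add(3, I), Pow(Z, -1)) = Mul(Pow(Z, -1), Add(3, I)))
Function('u')(y) = Mul(Rational(-1, 3), Pow(Add(-12, Mul(Pow(y, -1), Add(3, y))), 2))
Mul(Add(Function('u')(-387), -218023), Add(179286, -128856)) = Mul(Add(Mul(Rational(-1, 3), Pow(-387, -2), Pow(Add(-3, Mul(11, -387)), 2)), -218023), Add(179286, -128856)) = Mul(Add(Mul(Rational(-1, 3), Rational(1, 149769), Pow(Add(-3, -4257), 2)), -218023), 50430) = Mul(Add(Mul(Rational(-1, 3), Rational(1, 149769), Pow(-4260, 2)), -218023), 50430) = Mul(Add(Mul(Rational(-1, 3), Rational(1, 149769), 18147600), -218023), 50430) = Mul(Add(Rational(-2016400, 49923), -218023), 50430) = Mul(Rational(-10886378629, 49923), 50430) = Rational(-183000024753490, 16641)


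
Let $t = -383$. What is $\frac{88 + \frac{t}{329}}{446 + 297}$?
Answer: $\frac{28569}{244447} \approx 0.11687$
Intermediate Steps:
$\frac{88 + \frac{t}{329}}{446 + 297} = \frac{88 - \frac{383}{329}}{446 + 297} = \frac{88 - \frac{383}{329}}{743} = \left(88 - \frac{383}{329}\right) \frac{1}{743} = \frac{28569}{329} \cdot \frac{1}{743} = \frac{28569}{244447}$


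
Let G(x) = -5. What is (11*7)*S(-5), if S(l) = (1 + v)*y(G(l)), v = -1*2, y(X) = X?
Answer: 385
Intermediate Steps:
v = -2
S(l) = 5 (S(l) = (1 - 2)*(-5) = -1*(-5) = 5)
(11*7)*S(-5) = (11*7)*5 = 77*5 = 385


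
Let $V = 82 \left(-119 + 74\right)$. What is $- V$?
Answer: $3690$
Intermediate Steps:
$V = -3690$ ($V = 82 \left(-45\right) = -3690$)
$- V = \left(-1\right) \left(-3690\right) = 3690$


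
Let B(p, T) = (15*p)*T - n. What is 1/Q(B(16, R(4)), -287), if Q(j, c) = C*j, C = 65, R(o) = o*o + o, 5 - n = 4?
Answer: 1/311935 ≈ 3.2058e-6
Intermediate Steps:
n = 1 (n = 5 - 1*4 = 5 - 4 = 1)
R(o) = o + o² (R(o) = o² + o = o + o²)
B(p, T) = -1 + 15*T*p (B(p, T) = (15*p)*T - 1*1 = 15*T*p - 1 = -1 + 15*T*p)
Q(j, c) = 65*j
1/Q(B(16, R(4)), -287) = 1/(65*(-1 + 15*(4*(1 + 4))*16)) = 1/(65*(-1 + 15*(4*5)*16)) = 1/(65*(-1 + 15*20*16)) = 1/(65*(-1 + 4800)) = 1/(65*4799) = 1/311935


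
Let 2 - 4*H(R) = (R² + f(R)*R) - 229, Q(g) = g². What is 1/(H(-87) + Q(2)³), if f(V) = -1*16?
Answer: -2/4237 ≈ -0.00047203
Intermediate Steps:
f(V) = -16
H(R) = 231/4 + 4*R - R²/4 (H(R) = ½ - ((R² - 16*R) - 229)/4 = ½ - (-229 + R² - 16*R)/4 = ½ + (229/4 + 4*R - R²/4) = 231/4 + 4*R - R²/4)
1/(H(-87) + Q(2)³) = 1/((231/4 + 4*(-87) - ¼*(-87)²) + (2²)³) = 1/((231/4 - 348 - ¼*7569) + 4³) = 1/((231/4 - 348 - 7569/4) + 64) = 1/(-4365/2 + 64) = 1/(-4237/2) = -2/4237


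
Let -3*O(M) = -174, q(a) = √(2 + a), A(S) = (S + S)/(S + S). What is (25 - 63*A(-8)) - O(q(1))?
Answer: -96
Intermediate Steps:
A(S) = 1 (A(S) = (2*S)/((2*S)) = (2*S)*(1/(2*S)) = 1)
O(M) = 58 (O(M) = -⅓*(-174) = 58)
(25 - 63*A(-8)) - O(q(1)) = (25 - 63*1) - 1*58 = (25 - 63) - 58 = -38 - 58 = -96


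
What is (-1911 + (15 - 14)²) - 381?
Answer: -2291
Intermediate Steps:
(-1911 + (15 - 14)²) - 381 = (-1911 + 1²) - 381 = (-1911 + 1) - 381 = -1910 - 381 = -2291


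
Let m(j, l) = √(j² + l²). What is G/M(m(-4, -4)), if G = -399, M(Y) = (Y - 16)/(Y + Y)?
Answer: 114 + 228*√2 ≈ 436.44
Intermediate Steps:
M(Y) = (-16 + Y)/(2*Y) (M(Y) = (-16 + Y)/((2*Y)) = (-16 + Y)*(1/(2*Y)) = (-16 + Y)/(2*Y))
G/M(m(-4, -4)) = -399*2*√((-4)² + (-4)²)/(-16 + √((-4)² + (-4)²)) = -399*2*√(16 + 16)/(-16 + √(16 + 16)) = -399*8*√2/(-16 + √32) = -399*8*√2/(-16 + 4*√2) = -3192*√2/(-16 + 4*√2)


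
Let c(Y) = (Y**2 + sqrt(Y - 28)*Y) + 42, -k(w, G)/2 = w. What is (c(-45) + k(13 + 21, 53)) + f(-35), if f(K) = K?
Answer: 1964 - 45*I*sqrt(73) ≈ 1964.0 - 384.48*I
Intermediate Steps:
k(w, G) = -2*w
c(Y) = 42 + Y**2 + Y*sqrt(-28 + Y) (c(Y) = (Y**2 + sqrt(-28 + Y)*Y) + 42 = (Y**2 + Y*sqrt(-28 + Y)) + 42 = 42 + Y**2 + Y*sqrt(-28 + Y))
(c(-45) + k(13 + 21, 53)) + f(-35) = ((42 + (-45)**2 - 45*sqrt(-28 - 45)) - 2*(13 + 21)) - 35 = ((42 + 2025 - 45*I*sqrt(73)) - 2*34) - 35 = ((42 + 2025 - 45*I*sqrt(73)) - 68) - 35 = ((2067 - 45*I*sqrt(73)) - 68) - 35 = (1999 - 45*I*sqrt(73)) - 35 = 1964 - 45*I*sqrt(73)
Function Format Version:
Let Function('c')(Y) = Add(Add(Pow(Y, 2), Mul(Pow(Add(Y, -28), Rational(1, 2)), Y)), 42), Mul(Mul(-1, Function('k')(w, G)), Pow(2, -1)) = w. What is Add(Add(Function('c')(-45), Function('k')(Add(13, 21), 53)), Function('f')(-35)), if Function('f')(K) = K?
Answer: Add(1964, Mul(-45, I, Pow(73, Rational(1, 2)))) ≈ Add(1964.0, Mul(-384.48, I))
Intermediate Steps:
Function('k')(w, G) = Mul(-2, w)
Function('c')(Y) = Add(42, Pow(Y, 2), Mul(Y, Pow(Add(-28, Y), Rational(1, 2)))) (Function('c')(Y) = Add(Add(Pow(Y, 2), Mul(Pow(Add(-28, Y), Rational(1, 2)), Y)), 42) = Add(Add(Pow(Y, 2), Mul(Y, Pow(Add(-28, Y), Rational(1, 2)))), 42) = Add(42, Pow(Y, 2), Mul(Y, Pow(Add(-28, Y), Rational(1, 2)))))
Add(Add(Function('c')(-45), Function('k')(Add(13, 21), 53)), Function('f')(-35)) = Add(Add(Add(42, Pow(-45, 2), Mul(-45, Pow(Add(-28, -45), Rational(1, 2)))), Mul(-2, Add(13, 21))), -35) = Add(Add(Add(42, 2025, Mul(-45, Pow(-73, Rational(1, 2)))), Mul(-2, 34)), -35) = Add(Add(Add(42, 2025, Mul(-45, Mul(I, Pow(73, Rational(1, 2))))), -68), -35) = Add(Add(Add(42, 2025, Mul(-45, I, Pow(73, Rational(1, 2)))), -68), -35) = Add(Add(Add(2067, Mul(-45, I, Pow(73, Rational(1, 2)))), -68), -35) = Add(Add(1999, Mul(-45, I, Pow(73, Rational(1, 2)))), -35) = Add(1964, Mul(-45, I, Pow(73, Rational(1, 2))))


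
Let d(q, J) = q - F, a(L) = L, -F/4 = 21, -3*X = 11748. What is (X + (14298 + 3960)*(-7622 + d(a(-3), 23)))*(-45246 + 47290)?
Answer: -281433237736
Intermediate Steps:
X = -3916 (X = -⅓*11748 = -3916)
F = -84 (F = -4*21 = -84)
d(q, J) = 84 + q (d(q, J) = q - 1*(-84) = q + 84 = 84 + q)
(X + (14298 + 3960)*(-7622 + d(a(-3), 23)))*(-45246 + 47290) = (-3916 + (14298 + 3960)*(-7622 + (84 - 3)))*(-45246 + 47290) = (-3916 + 18258*(-7622 + 81))*2044 = (-3916 + 18258*(-7541))*2044 = (-3916 - 137683578)*2044 = -137687494*2044 = -281433237736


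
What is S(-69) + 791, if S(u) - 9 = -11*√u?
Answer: 800 - 11*I*√69 ≈ 800.0 - 91.373*I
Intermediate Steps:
S(u) = 9 - 11*√u
S(-69) + 791 = (9 - 11*I*√69) + 791 = 800 - 11*I*√69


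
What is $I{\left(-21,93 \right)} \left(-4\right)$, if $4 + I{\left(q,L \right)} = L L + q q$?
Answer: $-36344$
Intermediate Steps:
$I{\left(q,L \right)} = -4 + L^{2} + q^{2}$ ($I{\left(q,L \right)} = -4 + \left(L L + q q\right) = -4 + \left(L^{2} + q^{2}\right) = -4 + L^{2} + q^{2}$)
$I{\left(-21,93 \right)} \left(-4\right) = \left(-4 + 93^{2} + \left(-21\right)^{2}\right) \left(-4\right) = \left(-4 + 8649 + 441\right) \left(-4\right) = 9086 \left(-4\right) = -36344$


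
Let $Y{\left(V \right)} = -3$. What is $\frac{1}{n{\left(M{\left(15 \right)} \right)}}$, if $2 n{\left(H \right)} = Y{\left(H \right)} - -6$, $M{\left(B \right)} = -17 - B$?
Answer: $\frac{2}{3} \approx 0.66667$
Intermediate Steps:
$n{\left(H \right)} = \frac{3}{2}$ ($n{\left(H \right)} = \frac{-3 - -6}{2} = \frac{-3 + 6}{2} = \frac{1}{2} \cdot 3 = \frac{3}{2}$)
$\frac{1}{n{\left(M{\left(15 \right)} \right)}} = \frac{1}{\frac{3}{2}} = \frac{2}{3}$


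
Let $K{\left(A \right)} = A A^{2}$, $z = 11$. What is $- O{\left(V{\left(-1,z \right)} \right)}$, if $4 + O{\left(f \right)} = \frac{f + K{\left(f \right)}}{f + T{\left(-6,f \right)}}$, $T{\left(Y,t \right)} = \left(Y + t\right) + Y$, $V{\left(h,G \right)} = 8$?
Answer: $-126$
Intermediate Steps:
$T{\left(Y,t \right)} = t + 2 Y$
$K{\left(A \right)} = A^{3}$
$O{\left(f \right)} = -4 + \frac{f + f^{3}}{-12 + 2 f}$ ($O{\left(f \right)} = -4 + \frac{f + f^{3}}{f + \left(f + 2 \left(-6\right)\right)} = -4 + \frac{f + f^{3}}{f + \left(f - 12\right)} = -4 + \frac{f + f^{3}}{f + \left(-12 + f\right)} = -4 + \frac{f + f^{3}}{-12 + 2 f}$)
$- O{\left(V{\left(-1,z \right)} \right)} = - \frac{48 + 8^{3} - 56}{2 \left(-6 + 8\right)} = - \frac{48 + 512 - 56}{2 \cdot 2} = - \frac{504}{2 \cdot 2} = \left(-1\right) 126 = -126$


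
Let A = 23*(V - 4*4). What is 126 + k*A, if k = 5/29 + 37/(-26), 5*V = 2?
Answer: 83337/145 ≈ 574.74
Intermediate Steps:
V = ⅖ (V = (⅕)*2 = ⅖ ≈ 0.40000)
k = -943/754 (k = 5*(1/29) + 37*(-1/26) = 5/29 - 37/26 = -943/754 ≈ -1.2507)
A = -1794/5 (A = 23*(⅖ - 4*4) = 23*(⅖ - 16) = 23*(-78/5) = -1794/5 ≈ -358.80)
126 + k*A = 126 - 943/754*(-1794/5) = 126 + 65067/145 = 83337/145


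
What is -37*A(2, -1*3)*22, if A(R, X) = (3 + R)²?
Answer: -20350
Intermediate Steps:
-37*A(2, -1*3)*22 = -37*(3 + 2)²*22 = -37*5²*22 = -37*25*22 = -925*22 = -20350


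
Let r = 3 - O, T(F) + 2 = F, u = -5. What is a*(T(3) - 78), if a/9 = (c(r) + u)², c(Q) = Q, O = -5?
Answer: -6237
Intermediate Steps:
T(F) = -2 + F
r = 8 (r = 3 - 1*(-5) = 3 + 5 = 8)
a = 81 (a = 9*(8 - 5)² = 9*3² = 9*9 = 81)
a*(T(3) - 78) = 81*((-2 + 3) - 78) = 81*(1 - 78) = 81*(-77) = -6237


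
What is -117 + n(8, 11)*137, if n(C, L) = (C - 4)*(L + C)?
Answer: 10295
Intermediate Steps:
n(C, L) = (-4 + C)*(C + L)
-117 + n(8, 11)*137 = -117 + (8**2 - 4*8 - 4*11 + 8*11)*137 = -117 + (64 - 32 - 44 + 88)*137 = -117 + 76*137 = -117 + 10412 = 10295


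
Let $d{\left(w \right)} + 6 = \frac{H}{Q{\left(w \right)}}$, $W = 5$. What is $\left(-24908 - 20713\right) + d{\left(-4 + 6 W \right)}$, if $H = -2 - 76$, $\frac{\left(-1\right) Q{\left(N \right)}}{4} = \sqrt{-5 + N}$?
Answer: $-45627 + \frac{13 \sqrt{21}}{14} \approx -45623.0$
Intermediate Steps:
$Q{\left(N \right)} = - 4 \sqrt{-5 + N}$
$H = -78$ ($H = -2 - 76 = -78$)
$d{\left(w \right)} = -6 + \frac{39}{2 \sqrt{-5 + w}}$ ($d{\left(w \right)} = -6 - \frac{78}{\left(-4\right) \sqrt{-5 + w}} = -6 - 78 \left(- \frac{1}{4 \sqrt{-5 + w}}\right) = -6 + \frac{39}{2 \sqrt{-5 + w}}$)
$\left(-24908 - 20713\right) + d{\left(-4 + 6 W \right)} = \left(-24908 - 20713\right) - \left(6 - \frac{39}{2 \sqrt{-5 + \left(-4 + 6 \cdot 5\right)}}\right) = \left(-24908 - 20713\right) - \left(6 - \frac{39}{2 \sqrt{-5 + \left(-4 + 30\right)}}\right) = -45621 - \left(6 - \frac{39}{2 \sqrt{-5 + 26}}\right) = -45621 - \left(6 - \frac{39}{2 \sqrt{21}}\right) = -45621 - \left(6 - \frac{39 \frac{\sqrt{21}}{21}}{2}\right) = -45621 - \left(6 - \frac{13 \sqrt{21}}{14}\right) = -45627 + \frac{13 \sqrt{21}}{14}$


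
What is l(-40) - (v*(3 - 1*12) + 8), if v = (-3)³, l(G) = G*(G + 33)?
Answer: 29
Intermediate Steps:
l(G) = G*(33 + G)
v = -27
l(-40) - (v*(3 - 1*12) + 8) = -40*(33 - 40) - (-27*(3 - 1*12) + 8) = -40*(-7) - (-27*(3 - 12) + 8) = 280 - (-27*(-9) + 8) = 280 - (243 + 8) = 280 - 1*251 = 280 - 251 = 29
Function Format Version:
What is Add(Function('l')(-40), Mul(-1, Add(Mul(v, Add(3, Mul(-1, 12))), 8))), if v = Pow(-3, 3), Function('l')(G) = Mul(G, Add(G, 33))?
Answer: 29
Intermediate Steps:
Function('l')(G) = Mul(G, Add(33, G))
v = -27
Add(Function('l')(-40), Mul(-1, Add(Mul(v, Add(3, Mul(-1, 12))), 8))) = Add(Mul(-40, Add(33, -40)), Mul(-1, Add(Mul(-27, Add(3, Mul(-1, 12))), 8))) = Add(Mul(-40, -7), Mul(-1, Add(Mul(-27, Add(3, -12)), 8))) = Add(280, Mul(-1, Add(Mul(-27, -9), 8))) = Add(280, Mul(-1, Add(243, 8))) = Add(280, Mul(-1, 251)) = Add(280, -251) = 29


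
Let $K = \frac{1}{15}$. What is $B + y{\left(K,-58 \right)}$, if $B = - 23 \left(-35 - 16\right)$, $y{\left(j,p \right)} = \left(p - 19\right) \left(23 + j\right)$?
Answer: $- \frac{9047}{15} \approx -603.13$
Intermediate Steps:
$K = \frac{1}{15} \approx 0.066667$
$y{\left(j,p \right)} = \left(-19 + p\right) \left(23 + j\right)$
$B = 1173$ ($B = \left(-23\right) \left(-51\right) = 1173$)
$B + y{\left(K,-58 \right)} = 1173 + \left(-437 - \frac{19}{15} + 23 \left(-58\right) + \frac{1}{15} \left(-58\right)\right) = 1173 - \frac{26642}{15} = - \frac{9047}{15}$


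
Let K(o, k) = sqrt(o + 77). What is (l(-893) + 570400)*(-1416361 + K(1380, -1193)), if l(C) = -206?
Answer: -807600544034 + 570194*sqrt(1457) ≈ -8.0758e+11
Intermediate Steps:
K(o, k) = sqrt(77 + o)
(l(-893) + 570400)*(-1416361 + K(1380, -1193)) = (-206 + 570400)*(-1416361 + sqrt(77 + 1380)) = 570194*(-1416361 + sqrt(1457)) = -807600544034 + 570194*sqrt(1457)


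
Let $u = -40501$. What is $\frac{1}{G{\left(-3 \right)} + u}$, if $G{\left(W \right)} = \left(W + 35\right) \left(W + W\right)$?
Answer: $- \frac{1}{40693} \approx -2.4574 \cdot 10^{-5}$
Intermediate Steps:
$G{\left(W \right)} = 2 W \left(35 + W\right)$ ($G{\left(W \right)} = \left(35 + W\right) 2 W = 2 W \left(35 + W\right)$)
$\frac{1}{G{\left(-3 \right)} + u} = \frac{1}{2 \left(-3\right) \left(35 - 3\right) - 40501} = \frac{1}{2 \left(-3\right) 32 - 40501} = \frac{1}{-192 - 40501} = \frac{1}{-40693} = - \frac{1}{40693}$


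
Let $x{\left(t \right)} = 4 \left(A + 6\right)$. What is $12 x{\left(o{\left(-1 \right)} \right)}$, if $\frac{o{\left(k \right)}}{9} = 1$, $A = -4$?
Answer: $96$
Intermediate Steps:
$o{\left(k \right)} = 9$ ($o{\left(k \right)} = 9 \cdot 1 = 9$)
$x{\left(t \right)} = 8$ ($x{\left(t \right)} = 4 \left(-4 + 6\right) = 4 \cdot 2 = 8$)
$12 x{\left(o{\left(-1 \right)} \right)} = 12 \cdot 8 = 96$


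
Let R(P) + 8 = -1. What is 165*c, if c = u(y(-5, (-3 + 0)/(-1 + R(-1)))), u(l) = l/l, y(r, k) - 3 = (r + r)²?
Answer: 165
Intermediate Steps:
R(P) = -9 (R(P) = -8 - 1 = -9)
y(r, k) = 3 + 4*r² (y(r, k) = 3 + (r + r)² = 3 + (2*r)² = 3 + 4*r²)
u(l) = 1
c = 1
165*c = 165*1 = 165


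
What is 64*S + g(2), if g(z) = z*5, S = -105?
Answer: -6710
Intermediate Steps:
g(z) = 5*z
64*S + g(2) = 64*(-105) + 5*2 = -6720 + 10 = -6710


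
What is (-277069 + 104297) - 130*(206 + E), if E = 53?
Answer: -206442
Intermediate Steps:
(-277069 + 104297) - 130*(206 + E) = (-277069 + 104297) - 130*(206 + 53) = -172772 - 130*259 = -172772 - 33670 = -206442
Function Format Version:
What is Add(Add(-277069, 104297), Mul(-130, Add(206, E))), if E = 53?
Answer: -206442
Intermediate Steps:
Add(Add(-277069, 104297), Mul(-130, Add(206, E))) = Add(Add(-277069, 104297), Mul(-130, Add(206, 53))) = Add(-172772, Mul(-130, 259)) = Add(-172772, -33670) = -206442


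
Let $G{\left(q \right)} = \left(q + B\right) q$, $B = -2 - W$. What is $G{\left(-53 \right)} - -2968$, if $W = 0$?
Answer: $5883$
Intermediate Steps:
$B = -2$ ($B = -2 - 0 = -2 + 0 = -2$)
$G{\left(q \right)} = q \left(-2 + q\right)$ ($G{\left(q \right)} = \left(q - 2\right) q = \left(-2 + q\right) q = q \left(-2 + q\right)$)
$G{\left(-53 \right)} - -2968 = - 53 \left(-2 - 53\right) - -2968 = \left(-53\right) \left(-55\right) + 2968 = 2915 + 2968 = 5883$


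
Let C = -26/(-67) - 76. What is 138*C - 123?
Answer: -707349/67 ≈ -10557.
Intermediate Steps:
C = -5066/67 (C = -26*(-1/67) - 76 = 26/67 - 76 = -5066/67 ≈ -75.612)
138*C - 123 = 138*(-5066/67) - 123 = -699108/67 - 123 = -707349/67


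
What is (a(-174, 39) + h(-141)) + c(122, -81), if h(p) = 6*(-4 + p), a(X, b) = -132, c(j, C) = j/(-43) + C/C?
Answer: -43165/43 ≈ -1003.8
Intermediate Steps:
c(j, C) = 1 - j/43 (c(j, C) = j*(-1/43) + 1 = -j/43 + 1 = 1 - j/43)
h(p) = -24 + 6*p
(a(-174, 39) + h(-141)) + c(122, -81) = (-132 + (-24 + 6*(-141))) + (1 - 1/43*122) = (-132 + (-24 - 846)) + (1 - 122/43) = (-132 - 870) - 79/43 = -1002 - 79/43 = -43165/43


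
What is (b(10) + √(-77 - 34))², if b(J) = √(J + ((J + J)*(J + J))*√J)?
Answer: (I*√111 + √10*√(1 + 40*√10))² ≈ 1163.9 + 752.37*I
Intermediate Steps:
b(J) = √(J + 4*J^(5/2)) (b(J) = √(J + ((2*J)*(2*J))*√J) = √(J + (4*J²)*√J) = √(J + 4*J^(5/2)))
(b(10) + √(-77 - 34))² = (√(10 + 4*10^(5/2)) + √(-77 - 34))² = (√(10 + 4*(100*√10)) + √(-111))² = (√(10 + 400*√10) + I*√111)²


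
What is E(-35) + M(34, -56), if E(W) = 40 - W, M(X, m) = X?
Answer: 109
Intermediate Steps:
E(-35) + M(34, -56) = (40 - 1*(-35)) + 34 = (40 + 35) + 34 = 75 + 34 = 109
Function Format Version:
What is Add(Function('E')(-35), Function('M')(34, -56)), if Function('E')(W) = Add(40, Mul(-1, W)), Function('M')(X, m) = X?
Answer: 109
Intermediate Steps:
Add(Function('E')(-35), Function('M')(34, -56)) = Add(Add(40, Mul(-1, -35)), 34) = Add(Add(40, 35), 34) = Add(75, 34) = 109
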